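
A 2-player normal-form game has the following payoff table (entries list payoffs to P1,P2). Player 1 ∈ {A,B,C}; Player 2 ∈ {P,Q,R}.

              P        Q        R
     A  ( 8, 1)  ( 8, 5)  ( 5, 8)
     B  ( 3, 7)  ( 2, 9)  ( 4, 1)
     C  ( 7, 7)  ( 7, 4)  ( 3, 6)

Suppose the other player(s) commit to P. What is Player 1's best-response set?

u_1(A vs P) = 8
u_1(B vs P) = 3
u_1(C vs P) = 7
max payoff 8 at {A}

P1 best: {A}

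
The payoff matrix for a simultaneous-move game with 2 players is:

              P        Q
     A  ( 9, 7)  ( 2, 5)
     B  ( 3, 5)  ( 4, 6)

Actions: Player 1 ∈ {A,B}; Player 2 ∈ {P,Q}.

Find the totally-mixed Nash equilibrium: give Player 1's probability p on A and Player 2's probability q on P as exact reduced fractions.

P1 indiff ⇒ q·9+(1-q)·2 = q·3+(1-q)·4 ⇒ q(6) = (1-q)(2) ⇒ q = 1/4
P2 indiff ⇒ p·7+(1-p)·5 = p·5+(1-p)·6 ⇒ p(2) = (1-p)(1) ⇒ p = 1/3

P1 mixes 1/3 on A; P2 mixes 1/4 on P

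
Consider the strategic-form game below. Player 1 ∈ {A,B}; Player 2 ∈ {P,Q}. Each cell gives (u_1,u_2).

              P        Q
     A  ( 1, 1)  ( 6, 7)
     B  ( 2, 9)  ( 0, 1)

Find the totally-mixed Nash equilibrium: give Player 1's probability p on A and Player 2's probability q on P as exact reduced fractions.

P1 indiff ⇒ q·1+(1-q)·6 = q·2+(1-q)·0 ⇒ q(-1) = (1-q)(-6) ⇒ q = 6/7
P2 indiff ⇒ p·1+(1-p)·9 = p·7+(1-p)·1 ⇒ p(-6) = (1-p)(-8) ⇒ p = 4/7

(p,q) = (4/7, 6/7)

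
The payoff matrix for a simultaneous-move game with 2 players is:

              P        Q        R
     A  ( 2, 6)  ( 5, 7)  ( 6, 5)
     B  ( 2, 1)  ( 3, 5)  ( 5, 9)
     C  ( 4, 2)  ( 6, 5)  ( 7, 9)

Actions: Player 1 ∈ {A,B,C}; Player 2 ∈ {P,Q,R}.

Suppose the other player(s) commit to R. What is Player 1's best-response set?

u_1(A vs R) = 6
u_1(B vs R) = 5
u_1(C vs R) = 7
max payoff 7 at {C}

BR_1 = {C}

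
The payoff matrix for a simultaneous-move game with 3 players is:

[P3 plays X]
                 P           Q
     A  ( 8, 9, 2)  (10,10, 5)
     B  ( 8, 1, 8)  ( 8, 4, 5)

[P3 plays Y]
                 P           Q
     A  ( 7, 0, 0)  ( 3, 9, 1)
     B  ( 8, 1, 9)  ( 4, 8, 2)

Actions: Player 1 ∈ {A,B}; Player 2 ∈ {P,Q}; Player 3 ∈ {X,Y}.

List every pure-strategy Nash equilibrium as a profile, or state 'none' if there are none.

NE set: (A,Q,X)

(A,P,X): not NE [P2→Q gives 10>9]
(A,P,Y): not NE [P1→B gives 8>7; P2→Q gives 9>0; P3→X gives 2>0]
(A,Q,X): NE
(A,Q,Y): not NE [P1→B gives 4>3; P3→X gives 5>1]
(B,P,X): not NE [P2→Q gives 4>1; P3→Y gives 9>8]
(B,P,Y): not NE [P2→Q gives 8>1]
(B,Q,X): not NE [P1→A gives 10>8]
(B,Q,Y): not NE [P3→X gives 5>2]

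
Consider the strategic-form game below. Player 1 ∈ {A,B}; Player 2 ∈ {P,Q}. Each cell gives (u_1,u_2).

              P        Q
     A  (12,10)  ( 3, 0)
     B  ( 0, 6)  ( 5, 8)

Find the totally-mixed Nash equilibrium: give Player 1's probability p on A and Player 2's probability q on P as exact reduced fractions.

P1 indiff ⇒ q·12+(1-q)·3 = q·0+(1-q)·5 ⇒ q(12) = (1-q)(2) ⇒ q = 1/7
P2 indiff ⇒ p·10+(1-p)·6 = p·0+(1-p)·8 ⇒ p(10) = (1-p)(2) ⇒ p = 1/6

P1 mixes 1/6 on A; P2 mixes 1/7 on P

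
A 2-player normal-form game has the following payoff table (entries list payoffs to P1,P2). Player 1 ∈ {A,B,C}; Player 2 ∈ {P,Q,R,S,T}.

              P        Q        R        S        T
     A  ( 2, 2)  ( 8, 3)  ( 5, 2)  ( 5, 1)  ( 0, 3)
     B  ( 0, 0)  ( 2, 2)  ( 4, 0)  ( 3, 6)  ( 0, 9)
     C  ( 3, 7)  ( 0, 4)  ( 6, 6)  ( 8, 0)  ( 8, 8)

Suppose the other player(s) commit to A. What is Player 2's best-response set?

BR_2 = {Q,T}

u_2(P vs A) = 2
u_2(Q vs A) = 3
u_2(R vs A) = 2
u_2(S vs A) = 1
u_2(T vs A) = 3
max payoff 3 at {Q,T}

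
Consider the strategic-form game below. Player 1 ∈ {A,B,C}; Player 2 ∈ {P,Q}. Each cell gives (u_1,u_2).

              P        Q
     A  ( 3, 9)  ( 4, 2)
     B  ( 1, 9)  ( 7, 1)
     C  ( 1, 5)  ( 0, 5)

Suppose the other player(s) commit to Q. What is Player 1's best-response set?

u_1(A vs Q) = 4
u_1(B vs Q) = 7
u_1(C vs Q) = 0
max payoff 7 at {B}

P1 best: {B}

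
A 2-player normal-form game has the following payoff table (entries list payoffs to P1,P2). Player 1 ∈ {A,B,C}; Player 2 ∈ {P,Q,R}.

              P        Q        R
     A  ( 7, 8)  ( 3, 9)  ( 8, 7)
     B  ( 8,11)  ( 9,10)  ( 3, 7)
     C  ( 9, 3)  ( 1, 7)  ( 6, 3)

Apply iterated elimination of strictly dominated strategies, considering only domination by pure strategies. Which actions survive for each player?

Remaining: P1:{B,C} P2:{P,Q}

P2 drop R (Q beats it: A:9>7 B:10>7 C:7>3)
P1 drop A (B beats it: P:8>7 Q:9>3)
P1→{B,C} P2→{P,Q}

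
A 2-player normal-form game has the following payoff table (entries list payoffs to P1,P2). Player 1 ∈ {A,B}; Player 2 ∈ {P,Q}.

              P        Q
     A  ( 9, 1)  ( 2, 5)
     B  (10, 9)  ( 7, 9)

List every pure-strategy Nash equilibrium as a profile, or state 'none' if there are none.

Nash profiles: (B,P), (B,Q)

(A,P): not NE [P1→B gives 10>9; P2→Q gives 5>1]
(A,Q): not NE [P1→B gives 7>2]
(B,P): NE
(B,Q): NE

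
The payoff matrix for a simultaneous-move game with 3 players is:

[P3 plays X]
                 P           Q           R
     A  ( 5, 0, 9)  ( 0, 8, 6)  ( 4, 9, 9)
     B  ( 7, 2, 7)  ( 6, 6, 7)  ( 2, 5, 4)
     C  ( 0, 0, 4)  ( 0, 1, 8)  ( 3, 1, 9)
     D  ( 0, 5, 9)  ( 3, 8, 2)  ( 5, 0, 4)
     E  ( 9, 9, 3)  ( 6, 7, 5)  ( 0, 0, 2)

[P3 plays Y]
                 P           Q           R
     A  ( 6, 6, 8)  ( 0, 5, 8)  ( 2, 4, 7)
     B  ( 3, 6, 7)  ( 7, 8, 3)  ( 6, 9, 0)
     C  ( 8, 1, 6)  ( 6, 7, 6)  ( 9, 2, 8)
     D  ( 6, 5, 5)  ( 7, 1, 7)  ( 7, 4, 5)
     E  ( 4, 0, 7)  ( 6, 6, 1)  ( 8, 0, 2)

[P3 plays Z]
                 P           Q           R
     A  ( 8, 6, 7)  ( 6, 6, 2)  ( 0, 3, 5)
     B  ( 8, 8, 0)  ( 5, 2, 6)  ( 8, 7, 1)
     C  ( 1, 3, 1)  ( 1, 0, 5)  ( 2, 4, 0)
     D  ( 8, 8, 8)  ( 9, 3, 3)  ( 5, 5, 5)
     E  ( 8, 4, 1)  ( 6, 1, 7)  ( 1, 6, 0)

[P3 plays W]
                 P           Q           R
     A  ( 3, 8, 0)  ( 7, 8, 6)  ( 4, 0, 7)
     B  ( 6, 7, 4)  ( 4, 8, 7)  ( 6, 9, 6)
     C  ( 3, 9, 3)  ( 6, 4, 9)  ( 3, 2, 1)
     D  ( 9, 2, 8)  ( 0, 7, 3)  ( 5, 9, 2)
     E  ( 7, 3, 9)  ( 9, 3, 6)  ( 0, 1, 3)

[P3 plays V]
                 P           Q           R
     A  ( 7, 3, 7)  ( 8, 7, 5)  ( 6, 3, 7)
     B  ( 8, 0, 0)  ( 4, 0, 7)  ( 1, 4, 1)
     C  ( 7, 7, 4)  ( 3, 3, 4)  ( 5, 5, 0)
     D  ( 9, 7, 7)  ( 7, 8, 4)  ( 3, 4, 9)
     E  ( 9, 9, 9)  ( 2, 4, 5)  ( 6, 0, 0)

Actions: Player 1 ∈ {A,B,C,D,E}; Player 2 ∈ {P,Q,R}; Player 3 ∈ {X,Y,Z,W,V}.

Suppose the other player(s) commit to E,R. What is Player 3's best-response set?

u_3(X vs E,R) = 2
u_3(Y vs E,R) = 2
u_3(Z vs E,R) = 0
u_3(W vs E,R) = 3
u_3(V vs E,R) = 0
max payoff 3 at {W}

argmax u_3 = {W}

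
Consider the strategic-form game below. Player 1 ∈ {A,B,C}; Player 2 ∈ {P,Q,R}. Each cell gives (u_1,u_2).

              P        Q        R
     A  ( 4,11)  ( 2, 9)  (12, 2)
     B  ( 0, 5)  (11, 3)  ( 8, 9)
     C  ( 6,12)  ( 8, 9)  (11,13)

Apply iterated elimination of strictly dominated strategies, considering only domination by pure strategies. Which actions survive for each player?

Survivors P1:{A,C} P2:{P,R}

P2 drop Q (P beats it: A:11>9 B:5>3 C:12>9)
P1 drop B (A beats it: P:4>0 R:12>8)
P1→{A,C} P2→{P,R}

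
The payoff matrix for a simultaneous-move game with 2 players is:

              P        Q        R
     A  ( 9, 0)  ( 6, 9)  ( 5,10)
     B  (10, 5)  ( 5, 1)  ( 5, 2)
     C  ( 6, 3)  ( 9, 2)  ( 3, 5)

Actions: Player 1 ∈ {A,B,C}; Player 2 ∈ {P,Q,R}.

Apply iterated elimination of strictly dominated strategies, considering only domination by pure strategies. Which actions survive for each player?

P2 drop Q (R beats it: A:10>9 B:2>1 C:5>2)
P1 drop C (A beats it: P:9>6 R:5>3)
P1→{A,B} P2→{P,R}

Remaining: P1:{A,B} P2:{P,R}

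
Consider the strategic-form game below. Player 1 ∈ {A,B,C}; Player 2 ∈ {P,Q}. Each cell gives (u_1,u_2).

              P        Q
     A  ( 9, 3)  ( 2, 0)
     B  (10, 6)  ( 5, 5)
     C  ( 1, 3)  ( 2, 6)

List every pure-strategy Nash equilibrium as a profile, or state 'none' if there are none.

NE set: (B,P)

(A,P): not NE [P1→B gives 10>9]
(A,Q): not NE [P1→B gives 5>2; P2→P gives 3>0]
(B,P): NE
(B,Q): not NE [P2→P gives 6>5]
(C,P): not NE [P1→B gives 10>1; P2→Q gives 6>3]
(C,Q): not NE [P1→B gives 5>2]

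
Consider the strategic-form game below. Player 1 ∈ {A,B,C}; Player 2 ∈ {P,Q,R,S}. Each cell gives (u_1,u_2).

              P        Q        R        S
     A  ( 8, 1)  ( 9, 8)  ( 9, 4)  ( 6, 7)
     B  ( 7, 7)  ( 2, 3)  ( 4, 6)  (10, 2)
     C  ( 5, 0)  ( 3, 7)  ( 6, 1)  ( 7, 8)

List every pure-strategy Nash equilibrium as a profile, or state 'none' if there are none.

NE set: (A,Q)

(A,P): not NE [P2→Q gives 8>1]
(A,Q): NE
(A,R): not NE [P2→Q gives 8>4]
(A,S): not NE [P1→B gives 10>6; P2→Q gives 8>7]
(B,P): not NE [P1→A gives 8>7]
(B,Q): not NE [P1→A gives 9>2; P2→P gives 7>3]
(B,R): not NE [P1→A gives 9>4; P2→P gives 7>6]
(B,S): not NE [P2→P gives 7>2]
(C,P): not NE [P1→A gives 8>5; P2→S gives 8>0]
(C,Q): not NE [P1→A gives 9>3; P2→S gives 8>7]
(C,R): not NE [P1→A gives 9>6; P2→S gives 8>1]
(C,S): not NE [P1→B gives 10>7]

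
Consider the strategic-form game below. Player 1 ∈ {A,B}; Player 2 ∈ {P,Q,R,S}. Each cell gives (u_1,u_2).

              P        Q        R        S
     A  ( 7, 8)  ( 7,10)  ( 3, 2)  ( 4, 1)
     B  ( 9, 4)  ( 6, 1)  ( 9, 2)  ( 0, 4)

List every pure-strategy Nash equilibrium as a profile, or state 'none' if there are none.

(A,P): not NE [P1→B gives 9>7; P2→Q gives 10>8]
(A,Q): NE
(A,R): not NE [P1→B gives 9>3; P2→Q gives 10>2]
(A,S): not NE [P2→Q gives 10>1]
(B,P): NE
(B,Q): not NE [P1→A gives 7>6; P2→S gives 4>1]
(B,R): not NE [P2→S gives 4>2]
(B,S): not NE [P1→A gives 4>0]

NE set: (A,Q), (B,P)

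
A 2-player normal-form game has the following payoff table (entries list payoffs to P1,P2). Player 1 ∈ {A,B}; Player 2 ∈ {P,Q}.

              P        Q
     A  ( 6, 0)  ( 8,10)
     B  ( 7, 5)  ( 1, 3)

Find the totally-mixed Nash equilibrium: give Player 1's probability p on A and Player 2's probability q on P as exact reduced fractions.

p=1/6, q=7/8

P1 indiff ⇒ q·6+(1-q)·8 = q·7+(1-q)·1 ⇒ q(-1) = (1-q)(-7) ⇒ q = 7/8
P2 indiff ⇒ p·0+(1-p)·5 = p·10+(1-p)·3 ⇒ p(-10) = (1-p)(-2) ⇒ p = 1/6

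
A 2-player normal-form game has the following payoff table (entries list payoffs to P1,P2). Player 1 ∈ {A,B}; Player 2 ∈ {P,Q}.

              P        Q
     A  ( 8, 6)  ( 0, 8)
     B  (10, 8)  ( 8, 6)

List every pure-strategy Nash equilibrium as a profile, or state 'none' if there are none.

(A,P): not NE [P1→B gives 10>8; P2→Q gives 8>6]
(A,Q): not NE [P1→B gives 8>0]
(B,P): NE
(B,Q): not NE [P2→P gives 8>6]

PSNE = {(B,P)}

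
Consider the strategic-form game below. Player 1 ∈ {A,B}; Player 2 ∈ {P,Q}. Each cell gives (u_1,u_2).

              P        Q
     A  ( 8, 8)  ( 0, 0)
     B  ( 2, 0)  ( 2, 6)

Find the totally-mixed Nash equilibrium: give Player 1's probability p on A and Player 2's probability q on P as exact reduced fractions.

P1 indiff ⇒ q·8+(1-q)·0 = q·2+(1-q)·2 ⇒ q(6) = (1-q)(2) ⇒ q = 1/4
P2 indiff ⇒ p·8+(1-p)·0 = p·0+(1-p)·6 ⇒ p(8) = (1-p)(6) ⇒ p = 3/7

p=3/7, q=1/4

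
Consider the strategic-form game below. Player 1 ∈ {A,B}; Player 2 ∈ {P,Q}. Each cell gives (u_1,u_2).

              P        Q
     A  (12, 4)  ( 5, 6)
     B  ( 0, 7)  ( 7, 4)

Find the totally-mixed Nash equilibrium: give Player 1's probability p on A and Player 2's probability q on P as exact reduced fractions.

(p,q) = (3/5, 1/7)

P1 indiff ⇒ q·12+(1-q)·5 = q·0+(1-q)·7 ⇒ q(12) = (1-q)(2) ⇒ q = 1/7
P2 indiff ⇒ p·4+(1-p)·7 = p·6+(1-p)·4 ⇒ p(-2) = (1-p)(-3) ⇒ p = 3/5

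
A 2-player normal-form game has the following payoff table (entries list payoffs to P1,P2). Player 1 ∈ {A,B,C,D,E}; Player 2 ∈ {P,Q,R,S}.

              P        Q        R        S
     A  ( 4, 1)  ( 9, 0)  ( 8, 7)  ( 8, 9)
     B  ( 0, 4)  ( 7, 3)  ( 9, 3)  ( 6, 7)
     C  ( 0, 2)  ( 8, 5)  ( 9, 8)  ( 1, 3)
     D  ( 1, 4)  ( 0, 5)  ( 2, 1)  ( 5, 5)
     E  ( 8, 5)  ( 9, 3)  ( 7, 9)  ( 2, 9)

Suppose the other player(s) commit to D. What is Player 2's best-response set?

u_2(P vs D) = 4
u_2(Q vs D) = 5
u_2(R vs D) = 1
u_2(S vs D) = 5
max payoff 5 at {Q,S}

BR_2 = {Q,S}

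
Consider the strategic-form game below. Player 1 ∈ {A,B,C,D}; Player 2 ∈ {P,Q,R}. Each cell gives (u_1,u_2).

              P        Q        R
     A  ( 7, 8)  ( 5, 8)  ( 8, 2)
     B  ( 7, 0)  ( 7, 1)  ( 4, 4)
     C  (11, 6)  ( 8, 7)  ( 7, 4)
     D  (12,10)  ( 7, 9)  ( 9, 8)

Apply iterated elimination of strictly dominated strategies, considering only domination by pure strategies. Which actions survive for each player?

P1 drop A (D beats it: P:12>7 Q:7>5 R:9>8)
P1 drop B (C beats it: P:11>7 Q:8>7 R:7>4)
P2 drop R (P beats it: C:6>4 D:10>8)
P1→{C,D} P2→{P,Q}

IESDS → P1:{C,D} P2:{P,Q}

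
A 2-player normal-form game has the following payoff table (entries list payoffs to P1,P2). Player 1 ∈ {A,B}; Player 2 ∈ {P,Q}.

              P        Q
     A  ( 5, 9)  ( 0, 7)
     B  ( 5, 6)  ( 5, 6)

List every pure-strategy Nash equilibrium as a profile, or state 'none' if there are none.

Nash profiles: (A,P), (B,P), (B,Q)

(A,P): NE
(A,Q): not NE [P1→B gives 5>0; P2→P gives 9>7]
(B,P): NE
(B,Q): NE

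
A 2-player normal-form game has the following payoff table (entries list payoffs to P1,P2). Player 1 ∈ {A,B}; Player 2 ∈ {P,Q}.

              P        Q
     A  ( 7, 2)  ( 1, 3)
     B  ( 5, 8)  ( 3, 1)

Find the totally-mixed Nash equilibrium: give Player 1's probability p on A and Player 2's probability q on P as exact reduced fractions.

P1 indiff ⇒ q·7+(1-q)·1 = q·5+(1-q)·3 ⇒ q(2) = (1-q)(2) ⇒ q = 1/2
P2 indiff ⇒ p·2+(1-p)·8 = p·3+(1-p)·1 ⇒ p(-1) = (1-p)(-7) ⇒ p = 7/8

P1 mixes 7/8 on A; P2 mixes 1/2 on P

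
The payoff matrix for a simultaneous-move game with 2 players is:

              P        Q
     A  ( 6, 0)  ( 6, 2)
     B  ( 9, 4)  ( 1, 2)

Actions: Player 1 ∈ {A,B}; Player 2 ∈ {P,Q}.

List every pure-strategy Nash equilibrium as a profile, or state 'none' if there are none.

(A,P): not NE [P1→B gives 9>6; P2→Q gives 2>0]
(A,Q): NE
(B,P): NE
(B,Q): not NE [P1→A gives 6>1; P2→P gives 4>2]

NE set: (A,Q), (B,P)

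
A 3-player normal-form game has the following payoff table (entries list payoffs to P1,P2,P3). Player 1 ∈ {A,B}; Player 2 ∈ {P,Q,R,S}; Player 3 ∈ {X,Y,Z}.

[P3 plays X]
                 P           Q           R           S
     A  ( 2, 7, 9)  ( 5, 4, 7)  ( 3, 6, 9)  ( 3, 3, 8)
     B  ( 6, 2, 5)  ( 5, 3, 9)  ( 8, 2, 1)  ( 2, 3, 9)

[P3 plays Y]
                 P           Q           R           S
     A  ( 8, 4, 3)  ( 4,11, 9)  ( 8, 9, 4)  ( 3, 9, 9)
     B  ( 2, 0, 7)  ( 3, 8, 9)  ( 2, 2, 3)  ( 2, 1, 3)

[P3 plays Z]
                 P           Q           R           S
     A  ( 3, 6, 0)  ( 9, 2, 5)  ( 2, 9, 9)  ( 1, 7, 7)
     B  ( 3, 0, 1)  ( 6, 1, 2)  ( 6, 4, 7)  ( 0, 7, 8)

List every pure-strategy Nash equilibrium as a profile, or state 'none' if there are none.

PSNE = {(A,Q,Y), (B,Q,X)}

(A,P,X): not NE [P1→B gives 6>2]
(A,P,Y): not NE [P2→Q gives 11>4; P3→X gives 9>3]
(A,P,Z): not NE [P2→R gives 9>6; P3→X gives 9>0]
(A,Q,X): not NE [P2→P gives 7>4; P3→Y gives 9>7]
(A,Q,Y): NE
(A,Q,Z): not NE [P2→R gives 9>2; P3→Y gives 9>5]
(A,R,X): not NE [P1→B gives 8>3; P2→P gives 7>6]
(A,R,Y): not NE [P2→Q gives 11>9; P3→Z gives 9>4]
(A,R,Z): not NE [P1→B gives 6>2]
(A,S,X): not NE [P2→P gives 7>3; P3→Y gives 9>8]
(A,S,Y): not NE [P2→Q gives 11>9]
(A,S,Z): not NE [P2→R gives 9>7; P3→Y gives 9>7]
(B,P,X): not NE [P2→S gives 3>2; P3→Y gives 7>5]
(B,P,Y): not NE [P1→A gives 8>2; P2→Q gives 8>0]
(B,P,Z): not NE [P2→S gives 7>0; P3→Y gives 7>1]
(B,Q,X): NE
(B,Q,Y): not NE [P1→A gives 4>3]
(B,Q,Z): not NE [P1→A gives 9>6; P2→S gives 7>1; P3→Y gives 9>2]
(B,R,X): not NE [P2→S gives 3>2; P3→Z gives 7>1]
(B,R,Y): not NE [P1→A gives 8>2; P2→Q gives 8>2; P3→Z gives 7>3]
(B,R,Z): not NE [P2→S gives 7>4]
(B,S,X): not NE [P1→A gives 3>2]
(B,S,Y): not NE [P1→A gives 3>2; P2→Q gives 8>1; P3→X gives 9>3]
(B,S,Z): not NE [P1→A gives 1>0; P3→X gives 9>8]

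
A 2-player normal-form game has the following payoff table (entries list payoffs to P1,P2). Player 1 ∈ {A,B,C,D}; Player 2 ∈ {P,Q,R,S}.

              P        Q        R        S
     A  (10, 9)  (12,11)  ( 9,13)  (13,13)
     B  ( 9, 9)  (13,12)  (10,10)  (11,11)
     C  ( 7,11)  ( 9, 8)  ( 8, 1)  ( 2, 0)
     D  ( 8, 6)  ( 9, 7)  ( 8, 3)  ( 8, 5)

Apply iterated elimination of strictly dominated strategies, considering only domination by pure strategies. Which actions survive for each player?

Survivors P1:{A,B} P2:{Q,R,S}

P1 drop C (A beats it: P:10>7 Q:12>9 R:9>8 S:13>2)
P1 drop D (A beats it: P:10>8 Q:12>9 R:9>8 S:13>8)
P2 drop P (Q beats it: A:11>9 B:12>9)
P1→{A,B} P2→{Q,R,S}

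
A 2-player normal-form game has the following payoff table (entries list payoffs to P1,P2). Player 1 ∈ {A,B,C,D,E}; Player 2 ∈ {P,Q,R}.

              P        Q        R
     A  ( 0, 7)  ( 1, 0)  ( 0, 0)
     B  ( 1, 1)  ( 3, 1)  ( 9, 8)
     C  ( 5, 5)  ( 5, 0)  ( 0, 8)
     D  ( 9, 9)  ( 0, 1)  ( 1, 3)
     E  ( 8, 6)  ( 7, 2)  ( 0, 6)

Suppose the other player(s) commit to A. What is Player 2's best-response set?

argmax u_2 = {P}

u_2(P vs A) = 7
u_2(Q vs A) = 0
u_2(R vs A) = 0
max payoff 7 at {P}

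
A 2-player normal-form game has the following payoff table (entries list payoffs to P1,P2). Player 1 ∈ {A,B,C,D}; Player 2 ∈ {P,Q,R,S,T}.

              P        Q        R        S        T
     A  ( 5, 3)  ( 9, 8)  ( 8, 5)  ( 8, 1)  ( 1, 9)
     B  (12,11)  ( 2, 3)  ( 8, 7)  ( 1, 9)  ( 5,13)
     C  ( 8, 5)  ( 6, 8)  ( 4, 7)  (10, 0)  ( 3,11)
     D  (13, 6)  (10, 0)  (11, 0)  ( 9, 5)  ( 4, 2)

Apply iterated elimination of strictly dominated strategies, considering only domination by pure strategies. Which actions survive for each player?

IESDS → P1:{B,D} P2:{P,T}

P1 drop A (D beats it: P:13>5 Q:10>9 R:11>8 S:9>8 T:4>1)
P2 drop Q (T beats it: B:13>3 C:11>8 D:2>0)
P2 drop R (T beats it: B:13>7 C:11>7 D:2>0)
P2 drop S (P beats it: B:11>9 C:5>0 D:6>5)
P1 drop C (B beats it: P:12>8 T:5>3)
P1→{B,D} P2→{P,T}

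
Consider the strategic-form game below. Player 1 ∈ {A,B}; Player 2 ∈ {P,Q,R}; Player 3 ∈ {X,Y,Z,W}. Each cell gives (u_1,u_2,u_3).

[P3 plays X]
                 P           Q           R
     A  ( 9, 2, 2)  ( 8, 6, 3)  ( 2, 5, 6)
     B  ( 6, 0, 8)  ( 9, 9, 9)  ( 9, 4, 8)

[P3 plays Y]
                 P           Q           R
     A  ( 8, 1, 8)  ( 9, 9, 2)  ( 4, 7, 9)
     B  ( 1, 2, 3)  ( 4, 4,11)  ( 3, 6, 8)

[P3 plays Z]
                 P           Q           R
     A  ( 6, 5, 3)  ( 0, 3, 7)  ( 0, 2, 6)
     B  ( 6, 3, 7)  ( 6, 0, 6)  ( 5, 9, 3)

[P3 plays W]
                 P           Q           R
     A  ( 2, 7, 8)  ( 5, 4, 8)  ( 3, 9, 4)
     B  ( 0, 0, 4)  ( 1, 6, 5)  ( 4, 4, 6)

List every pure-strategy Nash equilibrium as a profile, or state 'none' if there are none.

Equilibria: none

(A,P,X): not NE [P2→Q gives 6>2; P3→W gives 8>2]
(A,P,Y): not NE [P2→Q gives 9>1]
(A,P,Z): not NE [P3→W gives 8>3]
(A,P,W): not NE [P2→R gives 9>7]
(A,Q,X): not NE [P1→B gives 9>8; P3→W gives 8>3]
(A,Q,Y): not NE [P3→W gives 8>2]
(A,Q,Z): not NE [P1→B gives 6>0; P2→P gives 5>3; P3→W gives 8>7]
(A,Q,W): not NE [P2→R gives 9>4]
(A,R,X): not NE [P1→B gives 9>2; P2→Q gives 6>5; P3→Y gives 9>6]
(A,R,Y): not NE [P2→Q gives 9>7]
(A,R,Z): not NE [P1→B gives 5>0; P2→P gives 5>2; P3→Y gives 9>6]
(A,R,W): not NE [P1→B gives 4>3; P3→Y gives 9>4]
(B,P,X): not NE [P1→A gives 9>6; P2→Q gives 9>0]
(B,P,Y): not NE [P1→A gives 8>1; P2→R gives 6>2; P3→X gives 8>3]
(B,P,Z): not NE [P2→R gives 9>3; P3→X gives 8>7]
(B,P,W): not NE [P1→A gives 2>0; P2→Q gives 6>0; P3→X gives 8>4]
(B,Q,X): not NE [P3→Y gives 11>9]
(B,Q,Y): not NE [P1→A gives 9>4; P2→R gives 6>4]
(B,Q,Z): not NE [P2→R gives 9>0; P3→Y gives 11>6]
(B,Q,W): not NE [P1→A gives 5>1; P3→Y gives 11>5]
(B,R,X): not NE [P2→Q gives 9>4]
(B,R,Y): not NE [P1→A gives 4>3]
(B,R,Z): not NE [P3→Y gives 8>3]
(B,R,W): not NE [P2→Q gives 6>4; P3→Y gives 8>6]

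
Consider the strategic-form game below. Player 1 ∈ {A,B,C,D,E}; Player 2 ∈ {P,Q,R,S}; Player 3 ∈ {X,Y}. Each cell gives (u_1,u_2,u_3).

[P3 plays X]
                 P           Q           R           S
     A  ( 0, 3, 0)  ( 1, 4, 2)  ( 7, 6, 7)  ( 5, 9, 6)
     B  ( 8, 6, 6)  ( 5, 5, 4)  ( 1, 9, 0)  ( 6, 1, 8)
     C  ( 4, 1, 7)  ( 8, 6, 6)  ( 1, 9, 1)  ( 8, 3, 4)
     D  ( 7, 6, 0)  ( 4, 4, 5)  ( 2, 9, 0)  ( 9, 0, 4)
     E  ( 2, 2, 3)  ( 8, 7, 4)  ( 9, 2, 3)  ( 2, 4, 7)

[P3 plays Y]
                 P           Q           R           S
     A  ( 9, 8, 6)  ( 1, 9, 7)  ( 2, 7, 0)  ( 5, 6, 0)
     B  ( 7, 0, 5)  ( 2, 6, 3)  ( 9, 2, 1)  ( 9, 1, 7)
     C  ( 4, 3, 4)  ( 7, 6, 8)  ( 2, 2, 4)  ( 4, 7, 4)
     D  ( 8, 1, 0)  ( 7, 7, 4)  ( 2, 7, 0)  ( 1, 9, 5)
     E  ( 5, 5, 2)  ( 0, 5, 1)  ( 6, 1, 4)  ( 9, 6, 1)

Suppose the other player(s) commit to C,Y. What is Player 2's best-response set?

BR_2 = {S}

u_2(P vs C,Y) = 3
u_2(Q vs C,Y) = 6
u_2(R vs C,Y) = 2
u_2(S vs C,Y) = 7
max payoff 7 at {S}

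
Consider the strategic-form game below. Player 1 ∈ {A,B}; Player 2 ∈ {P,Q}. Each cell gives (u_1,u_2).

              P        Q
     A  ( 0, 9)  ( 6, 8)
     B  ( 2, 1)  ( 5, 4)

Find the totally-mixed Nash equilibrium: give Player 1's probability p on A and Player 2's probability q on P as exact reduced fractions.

P1 indiff ⇒ q·0+(1-q)·6 = q·2+(1-q)·5 ⇒ q(-2) = (1-q)(-1) ⇒ q = 1/3
P2 indiff ⇒ p·9+(1-p)·1 = p·8+(1-p)·4 ⇒ p(1) = (1-p)(3) ⇒ p = 3/4

(p,q) = (3/4, 1/3)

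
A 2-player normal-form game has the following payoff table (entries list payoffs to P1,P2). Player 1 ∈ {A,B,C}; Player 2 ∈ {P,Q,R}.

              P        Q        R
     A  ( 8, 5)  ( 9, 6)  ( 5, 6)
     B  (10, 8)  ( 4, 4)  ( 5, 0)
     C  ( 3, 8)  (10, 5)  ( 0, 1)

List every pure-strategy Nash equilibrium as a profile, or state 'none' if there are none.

Nash profiles: (A,R), (B,P)

(A,P): not NE [P1→B gives 10>8; P2→R gives 6>5]
(A,Q): not NE [P1→C gives 10>9]
(A,R): NE
(B,P): NE
(B,Q): not NE [P1→C gives 10>4; P2→P gives 8>4]
(B,R): not NE [P2→P gives 8>0]
(C,P): not NE [P1→B gives 10>3]
(C,Q): not NE [P2→P gives 8>5]
(C,R): not NE [P1→B gives 5>0; P2→P gives 8>1]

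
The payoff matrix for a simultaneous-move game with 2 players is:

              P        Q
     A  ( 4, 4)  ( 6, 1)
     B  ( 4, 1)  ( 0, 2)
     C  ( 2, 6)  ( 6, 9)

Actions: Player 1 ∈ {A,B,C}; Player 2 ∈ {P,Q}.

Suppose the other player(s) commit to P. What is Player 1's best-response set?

P1 best: {A,B}

u_1(A vs P) = 4
u_1(B vs P) = 4
u_1(C vs P) = 2
max payoff 4 at {A,B}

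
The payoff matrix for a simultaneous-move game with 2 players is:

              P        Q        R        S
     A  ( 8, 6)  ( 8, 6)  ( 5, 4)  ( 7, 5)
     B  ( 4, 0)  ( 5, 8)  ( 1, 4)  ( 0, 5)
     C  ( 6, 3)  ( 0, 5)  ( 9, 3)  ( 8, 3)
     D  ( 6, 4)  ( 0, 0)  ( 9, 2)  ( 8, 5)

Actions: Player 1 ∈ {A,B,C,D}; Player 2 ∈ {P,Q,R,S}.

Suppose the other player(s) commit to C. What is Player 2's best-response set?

u_2(P vs C) = 3
u_2(Q vs C) = 5
u_2(R vs C) = 3
u_2(S vs C) = 3
max payoff 5 at {Q}

P2 best: {Q}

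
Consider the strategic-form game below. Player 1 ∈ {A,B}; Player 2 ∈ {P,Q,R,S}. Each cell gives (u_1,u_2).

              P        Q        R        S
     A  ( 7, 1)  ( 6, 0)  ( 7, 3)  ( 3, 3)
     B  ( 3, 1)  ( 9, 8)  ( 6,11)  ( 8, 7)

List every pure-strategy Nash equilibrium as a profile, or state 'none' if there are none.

(A,P): not NE [P2→S gives 3>1]
(A,Q): not NE [P1→B gives 9>6; P2→S gives 3>0]
(A,R): NE
(A,S): not NE [P1→B gives 8>3]
(B,P): not NE [P1→A gives 7>3; P2→R gives 11>1]
(B,Q): not NE [P2→R gives 11>8]
(B,R): not NE [P1→A gives 7>6]
(B,S): not NE [P2→R gives 11>7]

Nash profiles: (A,R)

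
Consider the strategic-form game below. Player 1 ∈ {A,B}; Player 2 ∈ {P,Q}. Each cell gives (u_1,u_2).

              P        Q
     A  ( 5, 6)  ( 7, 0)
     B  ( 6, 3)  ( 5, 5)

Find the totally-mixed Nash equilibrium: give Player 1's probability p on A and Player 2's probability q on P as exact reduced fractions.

p=1/4, q=2/3

P1 indiff ⇒ q·5+(1-q)·7 = q·6+(1-q)·5 ⇒ q(-1) = (1-q)(-2) ⇒ q = 2/3
P2 indiff ⇒ p·6+(1-p)·3 = p·0+(1-p)·5 ⇒ p(6) = (1-p)(2) ⇒ p = 1/4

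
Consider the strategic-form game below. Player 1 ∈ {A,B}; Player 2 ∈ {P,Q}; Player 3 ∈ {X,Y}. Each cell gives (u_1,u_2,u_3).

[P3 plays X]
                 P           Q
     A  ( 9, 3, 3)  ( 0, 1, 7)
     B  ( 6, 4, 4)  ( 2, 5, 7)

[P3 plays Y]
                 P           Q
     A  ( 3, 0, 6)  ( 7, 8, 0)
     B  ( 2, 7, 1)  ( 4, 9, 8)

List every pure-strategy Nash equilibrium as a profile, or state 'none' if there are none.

No pure NE.

(A,P,X): not NE [P3→Y gives 6>3]
(A,P,Y): not NE [P2→Q gives 8>0]
(A,Q,X): not NE [P1→B gives 2>0; P2→P gives 3>1]
(A,Q,Y): not NE [P3→X gives 7>0]
(B,P,X): not NE [P1→A gives 9>6; P2→Q gives 5>4]
(B,P,Y): not NE [P1→A gives 3>2; P2→Q gives 9>7; P3→X gives 4>1]
(B,Q,X): not NE [P3→Y gives 8>7]
(B,Q,Y): not NE [P1→A gives 7>4]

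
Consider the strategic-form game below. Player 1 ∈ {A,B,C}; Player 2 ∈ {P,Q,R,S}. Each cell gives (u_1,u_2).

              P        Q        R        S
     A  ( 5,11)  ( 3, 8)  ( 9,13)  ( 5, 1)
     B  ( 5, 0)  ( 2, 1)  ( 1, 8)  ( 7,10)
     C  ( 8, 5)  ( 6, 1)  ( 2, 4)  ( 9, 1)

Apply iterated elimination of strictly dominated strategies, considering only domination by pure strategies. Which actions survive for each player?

Remaining: P1:{A,C} P2:{P,R}

P1 drop B (C beats it: P:8>5 Q:6>2 R:2>1 S:9>7)
P2 drop Q (P beats it: A:11>8 C:5>1)
P2 drop S (P beats it: A:11>1 C:5>1)
P1→{A,C} P2→{P,R}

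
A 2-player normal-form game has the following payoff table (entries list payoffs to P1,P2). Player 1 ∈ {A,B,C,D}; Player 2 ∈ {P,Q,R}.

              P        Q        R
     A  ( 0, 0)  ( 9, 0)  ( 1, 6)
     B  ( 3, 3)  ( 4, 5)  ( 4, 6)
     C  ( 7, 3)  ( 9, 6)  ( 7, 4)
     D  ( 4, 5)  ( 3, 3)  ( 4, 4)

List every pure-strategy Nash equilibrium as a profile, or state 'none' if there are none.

(A,P): not NE [P1→C gives 7>0; P2→R gives 6>0]
(A,Q): not NE [P2→R gives 6>0]
(A,R): not NE [P1→C gives 7>1]
(B,P): not NE [P1→C gives 7>3; P2→R gives 6>3]
(B,Q): not NE [P1→C gives 9>4; P2→R gives 6>5]
(B,R): not NE [P1→C gives 7>4]
(C,P): not NE [P2→Q gives 6>3]
(C,Q): NE
(C,R): not NE [P2→Q gives 6>4]
(D,P): not NE [P1→C gives 7>4]
(D,Q): not NE [P1→C gives 9>3; P2→P gives 5>3]
(D,R): not NE [P1→C gives 7>4; P2→P gives 5>4]

Nash profiles: (C,Q)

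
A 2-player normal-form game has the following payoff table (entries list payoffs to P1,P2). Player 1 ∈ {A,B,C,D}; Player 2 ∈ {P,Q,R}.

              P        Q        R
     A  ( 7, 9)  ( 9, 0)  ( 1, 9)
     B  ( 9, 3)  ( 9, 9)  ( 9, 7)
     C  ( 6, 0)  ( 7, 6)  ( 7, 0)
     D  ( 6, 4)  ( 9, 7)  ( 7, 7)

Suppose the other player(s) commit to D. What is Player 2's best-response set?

u_2(P vs D) = 4
u_2(Q vs D) = 7
u_2(R vs D) = 7
max payoff 7 at {Q,R}

P2 best: {Q,R}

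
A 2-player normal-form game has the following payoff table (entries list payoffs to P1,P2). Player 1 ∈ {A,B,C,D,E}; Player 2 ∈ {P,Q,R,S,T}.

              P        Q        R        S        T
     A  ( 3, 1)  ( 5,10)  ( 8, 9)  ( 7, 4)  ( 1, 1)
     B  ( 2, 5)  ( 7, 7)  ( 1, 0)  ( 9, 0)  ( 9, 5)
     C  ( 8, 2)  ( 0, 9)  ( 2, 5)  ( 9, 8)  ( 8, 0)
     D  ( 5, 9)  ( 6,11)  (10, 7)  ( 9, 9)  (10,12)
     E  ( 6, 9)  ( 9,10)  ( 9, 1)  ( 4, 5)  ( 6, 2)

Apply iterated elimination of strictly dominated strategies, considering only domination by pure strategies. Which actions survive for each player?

P1 drop A (D beats it: P:5>3 Q:6>5 R:10>8 S:9>7 T:10>1)
P2 drop P (Q beats it: B:7>5 C:9>2 D:11>9 E:10>9)
P2 drop R (Q beats it: B:7>0 C:9>5 D:11>7 E:10>1)
P2 drop S (Q beats it: B:7>0 C:9>8 D:11>9 E:10>5)
P1 drop C (B beats it: Q:7>0 T:9>8)
P1→{B,D,E} P2→{Q,T}

IESDS → P1:{B,D,E} P2:{Q,T}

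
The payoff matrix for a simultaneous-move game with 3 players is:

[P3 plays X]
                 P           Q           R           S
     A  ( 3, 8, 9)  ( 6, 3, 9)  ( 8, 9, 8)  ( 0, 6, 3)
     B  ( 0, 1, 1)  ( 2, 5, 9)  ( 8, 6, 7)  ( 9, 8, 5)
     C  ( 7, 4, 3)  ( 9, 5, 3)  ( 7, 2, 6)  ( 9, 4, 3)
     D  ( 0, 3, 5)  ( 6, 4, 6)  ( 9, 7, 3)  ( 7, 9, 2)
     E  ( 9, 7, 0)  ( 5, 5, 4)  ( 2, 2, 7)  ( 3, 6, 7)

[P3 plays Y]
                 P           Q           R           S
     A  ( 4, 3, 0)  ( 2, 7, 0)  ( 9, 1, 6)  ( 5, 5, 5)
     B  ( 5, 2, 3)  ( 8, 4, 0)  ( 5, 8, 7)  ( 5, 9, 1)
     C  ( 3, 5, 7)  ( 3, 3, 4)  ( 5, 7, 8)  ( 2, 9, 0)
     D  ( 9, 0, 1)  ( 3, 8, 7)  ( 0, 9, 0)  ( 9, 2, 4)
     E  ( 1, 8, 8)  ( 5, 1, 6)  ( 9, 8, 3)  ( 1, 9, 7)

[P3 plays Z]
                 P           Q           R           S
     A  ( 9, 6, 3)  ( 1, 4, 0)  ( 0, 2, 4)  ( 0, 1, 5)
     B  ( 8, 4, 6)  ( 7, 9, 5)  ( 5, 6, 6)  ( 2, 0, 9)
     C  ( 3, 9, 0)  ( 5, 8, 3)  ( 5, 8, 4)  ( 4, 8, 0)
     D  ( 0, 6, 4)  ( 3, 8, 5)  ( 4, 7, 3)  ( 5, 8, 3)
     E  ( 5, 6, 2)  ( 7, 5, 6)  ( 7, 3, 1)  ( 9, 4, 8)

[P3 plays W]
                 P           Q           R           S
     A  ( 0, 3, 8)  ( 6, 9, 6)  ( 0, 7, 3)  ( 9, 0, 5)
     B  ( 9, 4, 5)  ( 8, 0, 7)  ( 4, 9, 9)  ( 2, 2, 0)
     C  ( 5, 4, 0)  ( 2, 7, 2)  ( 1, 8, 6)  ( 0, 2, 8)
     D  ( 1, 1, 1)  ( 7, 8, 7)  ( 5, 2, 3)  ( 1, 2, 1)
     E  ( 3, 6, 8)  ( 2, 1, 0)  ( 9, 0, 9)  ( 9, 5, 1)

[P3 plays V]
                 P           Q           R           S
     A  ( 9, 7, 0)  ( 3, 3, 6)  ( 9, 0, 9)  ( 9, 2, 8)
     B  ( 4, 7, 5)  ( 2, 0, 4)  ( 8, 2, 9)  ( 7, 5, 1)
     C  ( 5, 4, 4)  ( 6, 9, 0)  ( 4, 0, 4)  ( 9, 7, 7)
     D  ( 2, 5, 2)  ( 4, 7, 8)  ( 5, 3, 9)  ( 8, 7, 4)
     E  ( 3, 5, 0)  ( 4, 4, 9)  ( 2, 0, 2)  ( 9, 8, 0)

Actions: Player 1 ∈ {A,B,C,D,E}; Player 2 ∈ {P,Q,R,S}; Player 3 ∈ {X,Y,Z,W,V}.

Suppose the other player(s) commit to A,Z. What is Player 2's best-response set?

u_2(P vs A,Z) = 6
u_2(Q vs A,Z) = 4
u_2(R vs A,Z) = 2
u_2(S vs A,Z) = 1
max payoff 6 at {P}

P2 best: {P}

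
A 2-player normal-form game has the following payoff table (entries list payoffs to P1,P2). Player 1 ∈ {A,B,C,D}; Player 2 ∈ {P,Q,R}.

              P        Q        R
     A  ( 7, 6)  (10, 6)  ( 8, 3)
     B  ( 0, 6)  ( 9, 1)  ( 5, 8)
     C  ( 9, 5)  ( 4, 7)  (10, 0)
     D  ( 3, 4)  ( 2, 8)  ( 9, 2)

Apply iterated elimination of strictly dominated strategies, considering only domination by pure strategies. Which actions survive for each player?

P1 drop B (A beats it: P:7>0 Q:10>9 R:8>5)
P1 drop D (C beats it: P:9>3 Q:4>2 R:10>9)
P2 drop R (P beats it: A:6>3 C:5>0)
P1→{A,C} P2→{P,Q}

IESDS → P1:{A,C} P2:{P,Q}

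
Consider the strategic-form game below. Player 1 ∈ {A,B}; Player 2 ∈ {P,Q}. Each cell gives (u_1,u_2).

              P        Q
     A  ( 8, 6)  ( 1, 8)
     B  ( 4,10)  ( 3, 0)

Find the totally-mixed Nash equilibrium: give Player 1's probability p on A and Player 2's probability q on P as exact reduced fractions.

(p,q) = (5/6, 1/3)

P1 indiff ⇒ q·8+(1-q)·1 = q·4+(1-q)·3 ⇒ q(4) = (1-q)(2) ⇒ q = 1/3
P2 indiff ⇒ p·6+(1-p)·10 = p·8+(1-p)·0 ⇒ p(-2) = (1-p)(-10) ⇒ p = 5/6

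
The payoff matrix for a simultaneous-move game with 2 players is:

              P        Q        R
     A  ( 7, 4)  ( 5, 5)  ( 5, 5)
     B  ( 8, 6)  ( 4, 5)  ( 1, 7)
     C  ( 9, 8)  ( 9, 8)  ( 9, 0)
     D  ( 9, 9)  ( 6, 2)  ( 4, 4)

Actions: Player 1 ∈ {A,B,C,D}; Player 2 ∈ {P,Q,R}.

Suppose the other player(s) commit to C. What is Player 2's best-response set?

u_2(P vs C) = 8
u_2(Q vs C) = 8
u_2(R vs C) = 0
max payoff 8 at {P,Q}

BR_2 = {P,Q}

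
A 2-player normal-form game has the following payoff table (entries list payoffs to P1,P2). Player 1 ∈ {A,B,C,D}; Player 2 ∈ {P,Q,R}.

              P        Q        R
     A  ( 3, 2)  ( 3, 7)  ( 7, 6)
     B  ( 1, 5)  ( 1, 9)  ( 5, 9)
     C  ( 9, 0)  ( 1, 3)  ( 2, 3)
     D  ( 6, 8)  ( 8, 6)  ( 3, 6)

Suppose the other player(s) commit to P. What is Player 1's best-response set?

argmax u_1 = {C}

u_1(A vs P) = 3
u_1(B vs P) = 1
u_1(C vs P) = 9
u_1(D vs P) = 6
max payoff 9 at {C}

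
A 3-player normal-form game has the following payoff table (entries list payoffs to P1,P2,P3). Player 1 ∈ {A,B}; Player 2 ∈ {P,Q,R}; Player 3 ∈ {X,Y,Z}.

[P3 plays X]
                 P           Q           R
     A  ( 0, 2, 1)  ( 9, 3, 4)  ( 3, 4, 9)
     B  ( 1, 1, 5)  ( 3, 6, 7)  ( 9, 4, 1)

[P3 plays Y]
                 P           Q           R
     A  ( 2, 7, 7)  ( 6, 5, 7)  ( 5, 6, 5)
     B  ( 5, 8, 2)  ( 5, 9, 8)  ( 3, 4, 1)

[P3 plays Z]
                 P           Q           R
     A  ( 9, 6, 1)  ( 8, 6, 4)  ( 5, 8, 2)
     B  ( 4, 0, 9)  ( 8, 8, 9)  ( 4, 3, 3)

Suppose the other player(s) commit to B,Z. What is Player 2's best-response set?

u_2(P vs B,Z) = 0
u_2(Q vs B,Z) = 8
u_2(R vs B,Z) = 3
max payoff 8 at {Q}

argmax u_2 = {Q}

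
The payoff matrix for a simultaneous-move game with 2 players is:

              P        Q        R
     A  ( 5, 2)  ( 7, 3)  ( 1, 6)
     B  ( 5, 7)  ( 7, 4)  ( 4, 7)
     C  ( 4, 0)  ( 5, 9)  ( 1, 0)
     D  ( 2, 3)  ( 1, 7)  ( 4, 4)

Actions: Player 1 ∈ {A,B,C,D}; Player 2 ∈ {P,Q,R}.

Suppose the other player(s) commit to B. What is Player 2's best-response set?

u_2(P vs B) = 7
u_2(Q vs B) = 4
u_2(R vs B) = 7
max payoff 7 at {P,R}

BR_2 = {P,R}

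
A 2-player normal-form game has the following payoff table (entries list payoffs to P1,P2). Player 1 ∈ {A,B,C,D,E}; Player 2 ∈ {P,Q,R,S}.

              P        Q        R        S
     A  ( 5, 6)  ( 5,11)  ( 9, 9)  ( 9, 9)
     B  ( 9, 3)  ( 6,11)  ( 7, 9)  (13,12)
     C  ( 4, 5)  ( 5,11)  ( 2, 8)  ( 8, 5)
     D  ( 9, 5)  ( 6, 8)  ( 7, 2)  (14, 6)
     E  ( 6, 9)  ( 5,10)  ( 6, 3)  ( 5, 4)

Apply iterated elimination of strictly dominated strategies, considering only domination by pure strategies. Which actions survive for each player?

Survivors P1:{B,D} P2:{Q,S}

P1 drop C (B beats it: P:9>4 Q:6>5 R:7>2 S:13>8)
P1 drop E (B beats it: P:9>6 Q:6>5 R:7>6 S:13>5)
P2 drop P (Q beats it: A:11>6 B:11>3 D:8>5)
P2 drop R (Q beats it: A:11>9 B:11>9 D:8>2)
P1 drop A (B beats it: Q:6>5 S:13>9)
P1→{B,D} P2→{Q,S}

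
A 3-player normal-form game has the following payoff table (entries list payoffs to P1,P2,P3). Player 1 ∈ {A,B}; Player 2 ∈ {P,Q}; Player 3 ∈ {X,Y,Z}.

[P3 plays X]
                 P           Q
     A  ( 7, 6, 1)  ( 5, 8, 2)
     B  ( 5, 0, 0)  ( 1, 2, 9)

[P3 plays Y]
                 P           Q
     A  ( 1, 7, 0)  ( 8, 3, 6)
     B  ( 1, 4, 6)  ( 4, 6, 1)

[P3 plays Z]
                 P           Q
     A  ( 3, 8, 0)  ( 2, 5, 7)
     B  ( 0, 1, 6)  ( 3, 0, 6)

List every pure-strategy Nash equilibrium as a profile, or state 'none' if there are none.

(A,P,X): not NE [P2→Q gives 8>6]
(A,P,Y): not NE [P3→X gives 1>0]
(A,P,Z): not NE [P3→X gives 1>0]
(A,Q,X): not NE [P3→Z gives 7>2]
(A,Q,Y): not NE [P2→P gives 7>3; P3→Z gives 7>6]
(A,Q,Z): not NE [P1→B gives 3>2; P2→P gives 8>5]
(B,P,X): not NE [P1→A gives 7>5; P2→Q gives 2>0; P3→Z gives 6>0]
(B,P,Y): not NE [P2→Q gives 6>4]
(B,P,Z): not NE [P1→A gives 3>0]
(B,Q,X): not NE [P1→A gives 5>1]
(B,Q,Y): not NE [P1→A gives 8>4; P3→X gives 9>1]
(B,Q,Z): not NE [P2→P gives 1>0; P3→X gives 9>6]

PSNE: ∅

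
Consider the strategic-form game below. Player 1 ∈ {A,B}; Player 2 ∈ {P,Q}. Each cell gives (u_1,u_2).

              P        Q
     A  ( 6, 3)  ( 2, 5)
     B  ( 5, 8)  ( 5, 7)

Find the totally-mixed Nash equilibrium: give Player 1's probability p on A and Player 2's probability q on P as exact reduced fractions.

P1 indiff ⇒ q·6+(1-q)·2 = q·5+(1-q)·5 ⇒ q(1) = (1-q)(3) ⇒ q = 3/4
P2 indiff ⇒ p·3+(1-p)·8 = p·5+(1-p)·7 ⇒ p(-2) = (1-p)(-1) ⇒ p = 1/3

P1 mixes 1/3 on A; P2 mixes 3/4 on P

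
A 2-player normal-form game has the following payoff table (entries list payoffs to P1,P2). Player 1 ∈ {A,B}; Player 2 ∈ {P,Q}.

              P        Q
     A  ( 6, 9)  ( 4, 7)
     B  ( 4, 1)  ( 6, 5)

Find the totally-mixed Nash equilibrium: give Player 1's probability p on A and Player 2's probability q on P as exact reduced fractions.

P1 indiff ⇒ q·6+(1-q)·4 = q·4+(1-q)·6 ⇒ q(2) = (1-q)(2) ⇒ q = 1/2
P2 indiff ⇒ p·9+(1-p)·1 = p·7+(1-p)·5 ⇒ p(2) = (1-p)(4) ⇒ p = 2/3

p=2/3, q=1/2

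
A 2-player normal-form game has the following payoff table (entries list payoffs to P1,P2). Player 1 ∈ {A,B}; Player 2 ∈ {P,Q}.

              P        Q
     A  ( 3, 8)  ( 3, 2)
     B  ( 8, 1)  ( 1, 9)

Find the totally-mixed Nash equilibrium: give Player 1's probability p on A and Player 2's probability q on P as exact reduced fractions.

P1 indiff ⇒ q·3+(1-q)·3 = q·8+(1-q)·1 ⇒ q(-5) = (1-q)(-2) ⇒ q = 2/7
P2 indiff ⇒ p·8+(1-p)·1 = p·2+(1-p)·9 ⇒ p(6) = (1-p)(8) ⇒ p = 4/7

p=4/7, q=2/7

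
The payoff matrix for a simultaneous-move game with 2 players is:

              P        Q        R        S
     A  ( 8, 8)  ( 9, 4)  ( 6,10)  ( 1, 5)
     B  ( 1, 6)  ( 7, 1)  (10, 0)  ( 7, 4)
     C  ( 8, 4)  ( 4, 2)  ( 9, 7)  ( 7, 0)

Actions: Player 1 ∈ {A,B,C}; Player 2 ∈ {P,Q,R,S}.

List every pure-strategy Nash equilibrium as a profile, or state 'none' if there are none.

(A,P): not NE [P2→R gives 10>8]
(A,Q): not NE [P2→R gives 10>4]
(A,R): not NE [P1→B gives 10>6]
(A,S): not NE [P1→C gives 7>1; P2→R gives 10>5]
(B,P): not NE [P1→C gives 8>1]
(B,Q): not NE [P1→A gives 9>7; P2→P gives 6>1]
(B,R): not NE [P2→P gives 6>0]
(B,S): not NE [P2→P gives 6>4]
(C,P): not NE [P2→R gives 7>4]
(C,Q): not NE [P1→A gives 9>4; P2→R gives 7>2]
(C,R): not NE [P1→B gives 10>9]
(C,S): not NE [P2→R gives 7>0]

Equilibria: none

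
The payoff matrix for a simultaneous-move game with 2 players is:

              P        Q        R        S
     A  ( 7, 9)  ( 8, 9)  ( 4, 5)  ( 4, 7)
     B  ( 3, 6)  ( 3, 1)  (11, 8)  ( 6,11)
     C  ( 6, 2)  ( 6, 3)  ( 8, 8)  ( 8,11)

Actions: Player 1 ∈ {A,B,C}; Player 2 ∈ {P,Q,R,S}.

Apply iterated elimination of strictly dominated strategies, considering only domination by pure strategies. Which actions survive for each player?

P2 drop R (S beats it: A:7>5 B:11>8 C:11>8)
P1 drop B (C beats it: P:6>3 Q:6>3 S:8>6)
P1→{A,C} P2→{P,Q,S}

Survivors P1:{A,C} P2:{P,Q,S}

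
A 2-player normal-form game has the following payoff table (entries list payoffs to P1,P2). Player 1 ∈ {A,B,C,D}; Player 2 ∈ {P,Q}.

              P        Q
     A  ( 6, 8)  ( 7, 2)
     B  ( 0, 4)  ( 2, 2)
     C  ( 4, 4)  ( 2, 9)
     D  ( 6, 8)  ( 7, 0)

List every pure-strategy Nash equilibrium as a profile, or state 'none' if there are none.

PSNE = {(A,P), (D,P)}

(A,P): NE
(A,Q): not NE [P2→P gives 8>2]
(B,P): not NE [P1→D gives 6>0]
(B,Q): not NE [P1→D gives 7>2; P2→P gives 4>2]
(C,P): not NE [P1→D gives 6>4; P2→Q gives 9>4]
(C,Q): not NE [P1→D gives 7>2]
(D,P): NE
(D,Q): not NE [P2→P gives 8>0]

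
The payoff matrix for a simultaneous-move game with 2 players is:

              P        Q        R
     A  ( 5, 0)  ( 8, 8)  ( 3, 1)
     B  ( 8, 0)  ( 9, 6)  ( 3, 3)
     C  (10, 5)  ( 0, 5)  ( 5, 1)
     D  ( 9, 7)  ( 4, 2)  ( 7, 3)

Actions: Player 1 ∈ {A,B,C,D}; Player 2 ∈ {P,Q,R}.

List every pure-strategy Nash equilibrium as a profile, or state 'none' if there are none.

(A,P): not NE [P1→C gives 10>5; P2→Q gives 8>0]
(A,Q): not NE [P1→B gives 9>8]
(A,R): not NE [P1→D gives 7>3; P2→Q gives 8>1]
(B,P): not NE [P1→C gives 10>8; P2→Q gives 6>0]
(B,Q): NE
(B,R): not NE [P1→D gives 7>3; P2→Q gives 6>3]
(C,P): NE
(C,Q): not NE [P1→B gives 9>0]
(C,R): not NE [P1→D gives 7>5; P2→Q gives 5>1]
(D,P): not NE [P1→C gives 10>9]
(D,Q): not NE [P1→B gives 9>4; P2→P gives 7>2]
(D,R): not NE [P2→P gives 7>3]

NE set: (B,Q), (C,P)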